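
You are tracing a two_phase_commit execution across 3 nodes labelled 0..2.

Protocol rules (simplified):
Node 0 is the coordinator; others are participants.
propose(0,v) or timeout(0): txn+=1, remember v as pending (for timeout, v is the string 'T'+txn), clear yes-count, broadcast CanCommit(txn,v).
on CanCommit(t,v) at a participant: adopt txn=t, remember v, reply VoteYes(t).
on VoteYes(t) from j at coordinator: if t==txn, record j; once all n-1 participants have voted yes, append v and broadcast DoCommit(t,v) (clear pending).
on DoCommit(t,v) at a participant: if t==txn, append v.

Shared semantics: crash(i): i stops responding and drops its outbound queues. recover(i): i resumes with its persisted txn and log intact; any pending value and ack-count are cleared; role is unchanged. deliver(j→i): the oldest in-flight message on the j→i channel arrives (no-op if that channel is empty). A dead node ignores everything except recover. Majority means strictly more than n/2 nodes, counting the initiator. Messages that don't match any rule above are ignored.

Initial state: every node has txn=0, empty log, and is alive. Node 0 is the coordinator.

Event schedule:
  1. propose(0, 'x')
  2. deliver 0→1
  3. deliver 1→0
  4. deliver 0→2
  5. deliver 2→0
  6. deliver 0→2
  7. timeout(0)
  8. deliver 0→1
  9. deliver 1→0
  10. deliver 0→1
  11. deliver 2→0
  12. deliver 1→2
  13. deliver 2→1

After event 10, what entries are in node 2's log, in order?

1. propose(0,'x'):  <0:coor t1 ->
2. deliver 0→1:  <1:part t1 ->
3. deliver 1→0:  nop
4. deliver 0→2:  <2:part t1 ->
5. deliver 2→0:  <0:coor t1 x>
6. deliver 0→2:  <2:part t1 x>
7. timeout(0):  <0:coor t2 x>
8. deliver 0→1:  <1:part t1 x>
9. deliver 1→0:  nop
10. deliver 0→1:  <1:part t2 x>

x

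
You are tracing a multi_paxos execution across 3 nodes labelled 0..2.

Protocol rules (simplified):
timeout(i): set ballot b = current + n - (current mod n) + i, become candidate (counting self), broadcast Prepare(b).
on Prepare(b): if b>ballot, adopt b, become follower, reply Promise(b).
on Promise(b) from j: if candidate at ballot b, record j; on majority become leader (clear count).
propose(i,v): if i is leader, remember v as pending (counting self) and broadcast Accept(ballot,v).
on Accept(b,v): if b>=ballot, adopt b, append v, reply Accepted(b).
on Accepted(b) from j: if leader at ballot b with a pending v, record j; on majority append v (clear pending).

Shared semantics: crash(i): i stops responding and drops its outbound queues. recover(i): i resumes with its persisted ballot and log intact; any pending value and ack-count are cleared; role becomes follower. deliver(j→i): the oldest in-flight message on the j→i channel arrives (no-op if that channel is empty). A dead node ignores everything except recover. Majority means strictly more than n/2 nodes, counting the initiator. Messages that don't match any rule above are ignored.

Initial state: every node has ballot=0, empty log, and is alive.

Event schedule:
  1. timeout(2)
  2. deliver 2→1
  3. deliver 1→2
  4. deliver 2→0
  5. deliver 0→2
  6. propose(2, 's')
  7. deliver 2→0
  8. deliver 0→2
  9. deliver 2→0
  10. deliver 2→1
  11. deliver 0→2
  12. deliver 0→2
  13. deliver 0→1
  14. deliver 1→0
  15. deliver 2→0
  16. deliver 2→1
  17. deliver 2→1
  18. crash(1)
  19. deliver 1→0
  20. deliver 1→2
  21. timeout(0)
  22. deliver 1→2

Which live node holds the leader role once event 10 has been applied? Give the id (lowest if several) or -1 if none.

step 1 timeout(2): 2={cand,b=5,log=-}
step 2 deliver 2→1: 1={foll,b=5,log=-}
step 3 deliver 1→2: 2={lead,b=5,log=-}
step 4 deliver 2→0: 0={foll,b=5,log=-}
step 5 deliver 0→2: —
step 6 propose(2,'s'): —
step 7 deliver 2→0: 0={foll,b=5,log=s}
step 8 deliver 0→2: 2={lead,b=5,log=s}
step 9 deliver 2→0: —
step 10 deliver 2→1: 1={foll,b=5,log=s}

2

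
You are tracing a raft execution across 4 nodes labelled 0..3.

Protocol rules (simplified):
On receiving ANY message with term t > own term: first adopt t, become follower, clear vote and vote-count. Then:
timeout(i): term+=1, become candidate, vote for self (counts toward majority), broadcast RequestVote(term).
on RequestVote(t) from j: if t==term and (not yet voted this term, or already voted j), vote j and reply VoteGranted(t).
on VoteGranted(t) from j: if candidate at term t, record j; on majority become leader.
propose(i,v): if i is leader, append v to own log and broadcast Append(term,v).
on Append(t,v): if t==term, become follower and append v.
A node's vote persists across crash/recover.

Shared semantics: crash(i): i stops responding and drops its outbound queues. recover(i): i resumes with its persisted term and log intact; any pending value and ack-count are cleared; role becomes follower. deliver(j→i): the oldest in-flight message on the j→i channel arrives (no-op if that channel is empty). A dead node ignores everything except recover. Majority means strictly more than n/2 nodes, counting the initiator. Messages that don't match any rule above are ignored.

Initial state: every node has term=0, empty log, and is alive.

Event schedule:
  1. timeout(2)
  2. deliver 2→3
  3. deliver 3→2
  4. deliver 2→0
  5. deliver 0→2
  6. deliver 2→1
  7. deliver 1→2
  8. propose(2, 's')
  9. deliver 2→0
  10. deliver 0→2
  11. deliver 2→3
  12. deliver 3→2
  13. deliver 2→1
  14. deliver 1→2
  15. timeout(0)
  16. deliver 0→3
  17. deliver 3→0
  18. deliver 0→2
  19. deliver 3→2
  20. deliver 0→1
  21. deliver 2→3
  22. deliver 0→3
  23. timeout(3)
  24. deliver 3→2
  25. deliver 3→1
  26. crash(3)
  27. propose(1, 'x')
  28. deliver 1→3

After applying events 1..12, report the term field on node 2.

1

e1 timeout(2): 2[cand,t=1,-]
e2 deliver 2→3: 3[foll,t=1,-]
e3 deliver 3→2: ·
e4 deliver 2→0: 0[foll,t=1,-]
e5 deliver 0→2: 2[lead,t=1,-]
e6 deliver 2→1: 1[foll,t=1,-]
e7 deliver 1→2: ·
e8 propose(2,'s'): 2[lead,t=1,s]
e9 deliver 2→0: 0[foll,t=1,s]
e10 deliver 0→2: ·
e11 deliver 2→3: 3[foll,t=1,s]
e12 deliver 3→2: ·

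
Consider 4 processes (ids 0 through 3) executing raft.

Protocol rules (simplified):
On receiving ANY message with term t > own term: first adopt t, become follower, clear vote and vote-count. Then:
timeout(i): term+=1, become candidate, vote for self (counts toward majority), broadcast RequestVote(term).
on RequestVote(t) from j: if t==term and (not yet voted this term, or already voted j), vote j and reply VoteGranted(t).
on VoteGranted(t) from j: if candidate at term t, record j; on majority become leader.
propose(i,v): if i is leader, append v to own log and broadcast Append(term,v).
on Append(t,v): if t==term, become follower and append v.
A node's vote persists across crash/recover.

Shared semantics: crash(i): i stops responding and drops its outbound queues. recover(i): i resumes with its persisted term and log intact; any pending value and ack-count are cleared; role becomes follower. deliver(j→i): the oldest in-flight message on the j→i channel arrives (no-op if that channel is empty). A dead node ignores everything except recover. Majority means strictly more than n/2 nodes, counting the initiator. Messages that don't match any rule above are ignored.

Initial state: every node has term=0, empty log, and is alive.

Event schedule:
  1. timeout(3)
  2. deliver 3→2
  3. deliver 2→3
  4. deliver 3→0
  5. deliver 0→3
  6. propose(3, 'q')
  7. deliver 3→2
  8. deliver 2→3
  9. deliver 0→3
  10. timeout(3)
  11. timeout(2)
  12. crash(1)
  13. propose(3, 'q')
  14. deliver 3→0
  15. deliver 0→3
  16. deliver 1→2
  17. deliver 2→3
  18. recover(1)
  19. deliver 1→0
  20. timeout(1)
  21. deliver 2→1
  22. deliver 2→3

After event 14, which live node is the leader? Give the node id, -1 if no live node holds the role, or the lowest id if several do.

-1

e1 timeout(3): 3[cand,t=1,-]
e2 deliver 3→2: 2[foll,t=1,-]
e3 deliver 2→3: ·
e4 deliver 3→0: 0[foll,t=1,-]
e5 deliver 0→3: 3[lead,t=1,-]
e6 propose(3,'q'): 3[lead,t=1,q]
e7 deliver 3→2: 2[foll,t=1,q]
e8 deliver 2→3: ·
e9 deliver 0→3: ·
e10 timeout(3): 3[cand,t=2,q]
e11 timeout(2): 2[cand,t=2,q]
e12 crash(1): 1[✗foll,t=0,-]
e13 propose(3,'q'): ·
e14 deliver 3→0: 0[foll,t=1,q]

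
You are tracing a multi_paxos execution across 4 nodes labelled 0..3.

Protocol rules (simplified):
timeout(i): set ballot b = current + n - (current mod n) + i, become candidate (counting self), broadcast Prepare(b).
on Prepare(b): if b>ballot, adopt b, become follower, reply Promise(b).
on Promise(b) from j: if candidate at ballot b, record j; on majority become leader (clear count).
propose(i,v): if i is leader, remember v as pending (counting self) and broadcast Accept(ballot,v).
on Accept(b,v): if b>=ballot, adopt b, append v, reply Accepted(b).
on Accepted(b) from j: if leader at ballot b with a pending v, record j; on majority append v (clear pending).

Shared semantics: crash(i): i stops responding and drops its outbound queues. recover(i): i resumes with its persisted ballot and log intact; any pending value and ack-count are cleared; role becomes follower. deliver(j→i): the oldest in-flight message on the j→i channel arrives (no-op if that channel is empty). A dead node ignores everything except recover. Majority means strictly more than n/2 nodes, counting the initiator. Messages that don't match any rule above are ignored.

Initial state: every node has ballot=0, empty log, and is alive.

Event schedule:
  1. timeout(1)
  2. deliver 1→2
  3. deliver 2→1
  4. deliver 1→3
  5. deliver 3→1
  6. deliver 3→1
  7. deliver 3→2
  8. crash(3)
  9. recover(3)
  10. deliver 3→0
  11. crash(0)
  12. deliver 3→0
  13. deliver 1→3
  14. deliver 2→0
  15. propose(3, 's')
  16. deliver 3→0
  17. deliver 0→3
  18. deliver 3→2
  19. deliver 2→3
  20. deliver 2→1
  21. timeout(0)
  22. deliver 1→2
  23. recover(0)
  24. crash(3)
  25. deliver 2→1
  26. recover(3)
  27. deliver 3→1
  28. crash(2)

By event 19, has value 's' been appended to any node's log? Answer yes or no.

after 1 — timeout(1): n1:cand/b5/[-]
after 2 — deliver 1→2: n2:foll/b5/[-]
after 3 — deliver 2→1: ·
after 4 — deliver 1→3: n3:foll/b5/[-]
after 5 — deliver 3→1: n1:lead/b5/[-]
after 6 — deliver 3→1: ·
after 7 — deliver 3→2: ·
after 8 — crash(3): n3:✗foll/b5/[-]
after 9 — recover(3): n3:foll/b5/[-]
after 10 — deliver 3→0: ·
after 11 — crash(0): n0:✗foll/b0/[-]
after 12 — deliver 3→0: ·
after 13 — deliver 1→3: ·
after 14 — deliver 2→0: ·
after 15 — propose(3,'s'): ·
after 16 — deliver 3→0: ·
after 17 — deliver 0→3: ·
after 18 — deliver 3→2: ·
after 19 — deliver 2→3: ·

no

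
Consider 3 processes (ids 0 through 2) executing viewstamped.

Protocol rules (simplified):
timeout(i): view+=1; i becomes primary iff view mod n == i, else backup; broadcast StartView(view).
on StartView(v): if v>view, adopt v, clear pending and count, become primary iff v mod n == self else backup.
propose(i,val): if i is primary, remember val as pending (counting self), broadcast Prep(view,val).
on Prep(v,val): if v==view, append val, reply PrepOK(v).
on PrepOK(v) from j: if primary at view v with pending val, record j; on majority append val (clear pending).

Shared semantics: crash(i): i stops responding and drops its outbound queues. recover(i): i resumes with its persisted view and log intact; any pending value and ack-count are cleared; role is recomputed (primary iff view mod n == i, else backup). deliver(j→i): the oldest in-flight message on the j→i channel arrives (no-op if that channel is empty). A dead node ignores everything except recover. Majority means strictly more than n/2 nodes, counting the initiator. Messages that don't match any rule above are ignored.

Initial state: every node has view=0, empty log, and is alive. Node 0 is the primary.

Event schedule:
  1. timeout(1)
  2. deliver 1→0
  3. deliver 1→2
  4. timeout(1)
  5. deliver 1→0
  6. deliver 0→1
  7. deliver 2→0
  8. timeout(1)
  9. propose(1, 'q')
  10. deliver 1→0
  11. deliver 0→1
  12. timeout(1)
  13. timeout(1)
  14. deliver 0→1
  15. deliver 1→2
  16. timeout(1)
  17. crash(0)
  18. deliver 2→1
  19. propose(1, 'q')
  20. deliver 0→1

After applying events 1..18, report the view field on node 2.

2

step 1 timeout(1): 1={prim,v=1,log=-}
step 2 deliver 1→0: 0={back,v=1,log=-}
step 3 deliver 1→2: 2={back,v=1,log=-}
step 4 timeout(1): 1={back,v=2,log=-}
step 5 deliver 1→0: 0={back,v=2,log=-}
step 6 deliver 0→1: —
step 7 deliver 2→0: —
step 8 timeout(1): 1={back,v=3,log=-}
step 9 propose(1,'q'): —
step 10 deliver 1→0: 0={prim,v=3,log=-}
step 11 deliver 0→1: —
step 12 timeout(1): 1={prim,v=4,log=-}
step 13 timeout(1): 1={back,v=5,log=-}
step 14 deliver 0→1: —
step 15 deliver 1→2: 2={prim,v=2,log=-}
step 16 timeout(1): 1={back,v=6,log=-}
step 17 crash(0): 0={✗prim,v=3,log=-}
step 18 deliver 2→1: —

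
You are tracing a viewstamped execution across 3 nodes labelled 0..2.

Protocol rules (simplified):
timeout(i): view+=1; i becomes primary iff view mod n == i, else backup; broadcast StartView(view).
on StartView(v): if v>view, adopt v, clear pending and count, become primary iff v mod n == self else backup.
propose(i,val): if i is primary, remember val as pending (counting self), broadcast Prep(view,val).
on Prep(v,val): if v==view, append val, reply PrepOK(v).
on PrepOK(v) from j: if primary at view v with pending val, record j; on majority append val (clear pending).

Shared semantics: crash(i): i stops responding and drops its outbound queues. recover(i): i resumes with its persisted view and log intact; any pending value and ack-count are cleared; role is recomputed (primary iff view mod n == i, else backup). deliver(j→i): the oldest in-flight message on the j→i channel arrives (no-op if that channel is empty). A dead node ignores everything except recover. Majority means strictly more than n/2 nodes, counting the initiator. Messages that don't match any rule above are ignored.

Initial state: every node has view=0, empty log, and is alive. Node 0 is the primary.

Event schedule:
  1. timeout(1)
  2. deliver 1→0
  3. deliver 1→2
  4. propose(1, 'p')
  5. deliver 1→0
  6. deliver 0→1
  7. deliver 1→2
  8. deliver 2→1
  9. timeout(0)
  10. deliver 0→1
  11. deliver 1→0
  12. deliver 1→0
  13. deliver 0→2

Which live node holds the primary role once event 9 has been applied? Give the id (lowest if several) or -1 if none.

[1] timeout(1) → N1(prim v1 [-])
[2] deliver 1→0 → N0(back v1 [-])
[3] deliver 1→2 → N2(back v1 [-])
[4] propose(1,'p') → ∅
[5] deliver 1→0 → N0(back v1 [p])
[6] deliver 0→1 → N1(prim v1 [p])
[7] deliver 1→2 → N2(back v1 [p])
[8] deliver 2→1 → ∅
[9] timeout(0) → N0(back v2 [p])

1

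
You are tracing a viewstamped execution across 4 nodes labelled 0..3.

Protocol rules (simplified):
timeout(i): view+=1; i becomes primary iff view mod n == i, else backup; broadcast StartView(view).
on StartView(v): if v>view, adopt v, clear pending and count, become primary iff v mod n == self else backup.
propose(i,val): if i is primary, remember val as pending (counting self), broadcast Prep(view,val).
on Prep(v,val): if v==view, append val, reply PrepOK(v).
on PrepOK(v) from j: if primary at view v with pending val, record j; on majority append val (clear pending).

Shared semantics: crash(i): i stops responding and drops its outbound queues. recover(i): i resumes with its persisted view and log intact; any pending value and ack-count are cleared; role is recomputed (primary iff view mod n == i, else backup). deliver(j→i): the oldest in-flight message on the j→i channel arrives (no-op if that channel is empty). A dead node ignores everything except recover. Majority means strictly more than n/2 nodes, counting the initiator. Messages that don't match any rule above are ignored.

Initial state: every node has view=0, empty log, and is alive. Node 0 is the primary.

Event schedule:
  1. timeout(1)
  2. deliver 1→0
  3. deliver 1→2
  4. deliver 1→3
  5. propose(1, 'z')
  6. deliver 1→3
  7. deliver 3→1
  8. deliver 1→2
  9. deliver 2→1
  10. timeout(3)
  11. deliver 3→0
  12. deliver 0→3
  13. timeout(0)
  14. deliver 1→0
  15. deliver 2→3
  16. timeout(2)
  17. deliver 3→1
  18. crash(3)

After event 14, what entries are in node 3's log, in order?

step 1 timeout(1): 1={prim,v=1,log=-}
step 2 deliver 1→0: 0={back,v=1,log=-}
step 3 deliver 1→2: 2={back,v=1,log=-}
step 4 deliver 1→3: 3={back,v=1,log=-}
step 5 propose(1,'z'): —
step 6 deliver 1→3: 3={back,v=1,log=z}
step 7 deliver 3→1: —
step 8 deliver 1→2: 2={back,v=1,log=z}
step 9 deliver 2→1: 1={prim,v=1,log=z}
step 10 timeout(3): 3={back,v=2,log=z}
step 11 deliver 3→0: 0={back,v=2,log=-}
step 12 deliver 0→3: —
step 13 timeout(0): 0={back,v=3,log=-}
step 14 deliver 1→0: —

z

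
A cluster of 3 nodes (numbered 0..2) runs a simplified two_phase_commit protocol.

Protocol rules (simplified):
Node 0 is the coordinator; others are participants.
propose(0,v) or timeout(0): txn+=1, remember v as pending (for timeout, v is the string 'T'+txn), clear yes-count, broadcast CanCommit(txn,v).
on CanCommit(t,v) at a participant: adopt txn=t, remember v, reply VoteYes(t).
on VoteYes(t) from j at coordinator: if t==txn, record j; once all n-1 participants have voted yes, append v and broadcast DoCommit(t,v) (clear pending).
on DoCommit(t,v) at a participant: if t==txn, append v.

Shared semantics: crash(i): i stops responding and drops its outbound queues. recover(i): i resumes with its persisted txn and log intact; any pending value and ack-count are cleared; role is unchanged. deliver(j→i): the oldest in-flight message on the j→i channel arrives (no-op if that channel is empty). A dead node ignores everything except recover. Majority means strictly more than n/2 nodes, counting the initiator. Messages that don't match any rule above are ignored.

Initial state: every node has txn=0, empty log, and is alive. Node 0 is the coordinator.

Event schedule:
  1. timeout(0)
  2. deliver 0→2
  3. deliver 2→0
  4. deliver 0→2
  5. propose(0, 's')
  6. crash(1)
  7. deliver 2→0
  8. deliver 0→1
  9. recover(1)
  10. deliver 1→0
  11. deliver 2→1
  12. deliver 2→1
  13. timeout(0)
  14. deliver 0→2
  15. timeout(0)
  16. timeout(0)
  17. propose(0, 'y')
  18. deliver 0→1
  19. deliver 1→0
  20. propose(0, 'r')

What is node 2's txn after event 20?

2

1. timeout(0):  <0:coor t1 ->
2. deliver 0→2:  <2:part t1 ->
3. deliver 2→0:  nop
4. deliver 0→2:  nop
5. propose(0,'s'):  <0:coor t2 ->
6. crash(1):  <1:✗part t0 ->
7. deliver 2→0:  nop
8. deliver 0→1:  nop
9. recover(1):  <1:part t0 ->
10. deliver 1→0:  nop
11. deliver 2→1:  nop
12. deliver 2→1:  nop
13. timeout(0):  <0:coor t3 ->
14. deliver 0→2:  <2:part t2 ->
15. timeout(0):  <0:coor t4 ->
16. timeout(0):  <0:coor t5 ->
17. propose(0,'y'):  <0:coor t6 ->
18. deliver 0→1:  <1:part t1 ->
19. deliver 1→0:  nop
20. propose(0,'r'):  <0:coor t7 ->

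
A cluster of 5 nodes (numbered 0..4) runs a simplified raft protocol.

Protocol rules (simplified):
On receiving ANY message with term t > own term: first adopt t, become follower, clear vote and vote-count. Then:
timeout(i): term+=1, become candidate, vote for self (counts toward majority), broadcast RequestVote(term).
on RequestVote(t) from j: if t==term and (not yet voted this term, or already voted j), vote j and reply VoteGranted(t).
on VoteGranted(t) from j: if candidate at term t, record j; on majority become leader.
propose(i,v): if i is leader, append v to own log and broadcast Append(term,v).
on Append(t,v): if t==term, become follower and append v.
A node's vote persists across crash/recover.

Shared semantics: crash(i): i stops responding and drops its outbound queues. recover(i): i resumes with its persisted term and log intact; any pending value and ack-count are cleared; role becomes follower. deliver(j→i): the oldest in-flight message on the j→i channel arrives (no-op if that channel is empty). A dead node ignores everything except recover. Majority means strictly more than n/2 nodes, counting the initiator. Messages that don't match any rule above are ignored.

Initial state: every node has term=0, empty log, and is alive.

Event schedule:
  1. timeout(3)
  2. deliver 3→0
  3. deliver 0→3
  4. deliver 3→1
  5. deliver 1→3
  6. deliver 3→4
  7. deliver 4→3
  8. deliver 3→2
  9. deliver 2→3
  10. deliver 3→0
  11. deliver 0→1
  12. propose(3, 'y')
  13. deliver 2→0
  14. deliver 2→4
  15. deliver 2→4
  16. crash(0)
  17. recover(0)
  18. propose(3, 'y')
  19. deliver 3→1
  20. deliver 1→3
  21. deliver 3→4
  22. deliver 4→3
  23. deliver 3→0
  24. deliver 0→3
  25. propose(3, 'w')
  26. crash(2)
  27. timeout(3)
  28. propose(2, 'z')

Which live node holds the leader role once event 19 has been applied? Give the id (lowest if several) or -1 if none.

3

e1 timeout(3): 3[cand,t=1,-]
e2 deliver 3→0: 0[foll,t=1,-]
e3 deliver 0→3: ·
e4 deliver 3→1: 1[foll,t=1,-]
e5 deliver 1→3: 3[lead,t=1,-]
e6 deliver 3→4: 4[foll,t=1,-]
e7 deliver 4→3: ·
e8 deliver 3→2: 2[foll,t=1,-]
e9 deliver 2→3: ·
e10 deliver 3→0: ·
e11 deliver 0→1: ·
e12 propose(3,'y'): 3[lead,t=1,y]
e13 deliver 2→0: ·
e14 deliver 2→4: ·
e15 deliver 2→4: ·
e16 crash(0): 0[✗foll,t=1,-]
e17 recover(0): 0[foll,t=1,-]
e18 propose(3,'y'): 3[lead,t=1,y,y]
e19 deliver 3→1: 1[foll,t=1,y]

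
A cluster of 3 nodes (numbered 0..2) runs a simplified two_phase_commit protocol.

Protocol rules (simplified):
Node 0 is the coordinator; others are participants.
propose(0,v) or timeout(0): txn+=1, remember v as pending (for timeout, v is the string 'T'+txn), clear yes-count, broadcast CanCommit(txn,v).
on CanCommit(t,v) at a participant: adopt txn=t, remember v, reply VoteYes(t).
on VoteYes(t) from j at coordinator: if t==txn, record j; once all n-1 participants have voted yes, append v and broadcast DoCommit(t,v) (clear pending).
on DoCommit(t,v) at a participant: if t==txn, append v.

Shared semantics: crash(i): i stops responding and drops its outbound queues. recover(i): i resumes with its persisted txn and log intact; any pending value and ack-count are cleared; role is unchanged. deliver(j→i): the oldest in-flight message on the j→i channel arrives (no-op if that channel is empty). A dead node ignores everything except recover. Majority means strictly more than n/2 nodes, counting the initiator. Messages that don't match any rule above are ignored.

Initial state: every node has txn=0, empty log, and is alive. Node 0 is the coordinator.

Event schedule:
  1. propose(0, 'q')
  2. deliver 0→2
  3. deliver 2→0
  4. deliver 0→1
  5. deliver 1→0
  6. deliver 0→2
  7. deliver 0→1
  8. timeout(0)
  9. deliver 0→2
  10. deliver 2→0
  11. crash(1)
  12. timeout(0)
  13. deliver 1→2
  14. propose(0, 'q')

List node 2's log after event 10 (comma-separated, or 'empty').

e1 propose(0,'q'): 0[coor,t=1,-]
e2 deliver 0→2: 2[part,t=1,-]
e3 deliver 2→0: ·
e4 deliver 0→1: 1[part,t=1,-]
e5 deliver 1→0: 0[coor,t=1,q]
e6 deliver 0→2: 2[part,t=1,q]
e7 deliver 0→1: 1[part,t=1,q]
e8 timeout(0): 0[coor,t=2,q]
e9 deliver 0→2: 2[part,t=2,q]
e10 deliver 2→0: ·

q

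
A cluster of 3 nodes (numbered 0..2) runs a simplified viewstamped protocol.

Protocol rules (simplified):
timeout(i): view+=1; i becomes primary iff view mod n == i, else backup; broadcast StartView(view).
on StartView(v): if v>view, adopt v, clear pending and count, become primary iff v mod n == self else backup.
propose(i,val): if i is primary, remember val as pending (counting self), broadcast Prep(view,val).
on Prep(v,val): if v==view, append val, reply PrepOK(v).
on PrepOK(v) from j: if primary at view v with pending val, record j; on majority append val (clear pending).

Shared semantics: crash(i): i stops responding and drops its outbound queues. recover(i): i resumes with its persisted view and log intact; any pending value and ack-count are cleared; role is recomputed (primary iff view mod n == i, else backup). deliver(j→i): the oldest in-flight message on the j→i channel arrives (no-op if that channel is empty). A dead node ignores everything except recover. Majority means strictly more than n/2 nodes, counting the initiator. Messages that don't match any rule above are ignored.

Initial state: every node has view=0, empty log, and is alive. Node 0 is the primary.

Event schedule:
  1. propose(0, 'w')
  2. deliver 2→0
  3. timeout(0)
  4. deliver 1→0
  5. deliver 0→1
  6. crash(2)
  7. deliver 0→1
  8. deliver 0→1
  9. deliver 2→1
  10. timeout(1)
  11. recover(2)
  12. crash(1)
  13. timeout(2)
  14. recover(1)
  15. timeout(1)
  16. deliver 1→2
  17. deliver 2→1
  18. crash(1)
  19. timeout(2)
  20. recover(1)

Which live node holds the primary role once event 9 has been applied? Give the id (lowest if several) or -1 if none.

after 1 — propose(0,'w'): ·
after 2 — deliver 2→0: ·
after 3 — timeout(0): n0:back/v1/[-]
after 4 — deliver 1→0: ·
after 5 — deliver 0→1: n1:back/v0/[w]
after 6 — crash(2): n2:✗back/v0/[-]
after 7 — deliver 0→1: n1:prim/v1/[w]
after 8 — deliver 0→1: ·
after 9 — deliver 2→1: ·

1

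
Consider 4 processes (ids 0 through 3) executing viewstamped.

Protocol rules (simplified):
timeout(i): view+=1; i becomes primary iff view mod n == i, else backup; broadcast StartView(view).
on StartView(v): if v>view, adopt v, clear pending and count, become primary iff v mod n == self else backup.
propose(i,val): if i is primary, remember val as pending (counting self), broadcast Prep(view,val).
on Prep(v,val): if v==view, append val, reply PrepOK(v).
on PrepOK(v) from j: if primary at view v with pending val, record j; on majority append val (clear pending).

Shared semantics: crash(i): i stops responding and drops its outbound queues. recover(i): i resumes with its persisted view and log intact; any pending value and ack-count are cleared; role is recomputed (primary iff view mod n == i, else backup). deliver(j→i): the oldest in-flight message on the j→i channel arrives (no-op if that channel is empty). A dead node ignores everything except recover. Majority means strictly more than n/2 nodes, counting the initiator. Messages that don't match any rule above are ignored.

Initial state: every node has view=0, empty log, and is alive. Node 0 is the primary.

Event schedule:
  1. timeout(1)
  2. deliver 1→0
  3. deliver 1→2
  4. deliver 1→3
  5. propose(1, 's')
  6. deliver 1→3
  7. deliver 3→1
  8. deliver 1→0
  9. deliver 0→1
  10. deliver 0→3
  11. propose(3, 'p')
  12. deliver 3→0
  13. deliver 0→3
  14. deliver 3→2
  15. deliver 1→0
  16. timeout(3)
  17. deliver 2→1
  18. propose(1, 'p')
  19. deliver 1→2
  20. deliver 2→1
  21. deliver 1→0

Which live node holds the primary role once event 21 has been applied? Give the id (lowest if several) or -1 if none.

[1] timeout(1) → N1(prim v1 [-])
[2] deliver 1→0 → N0(back v1 [-])
[3] deliver 1→2 → N2(back v1 [-])
[4] deliver 1→3 → N3(back v1 [-])
[5] propose(1,'s') → ∅
[6] deliver 1→3 → N3(back v1 [s])
[7] deliver 3→1 → ∅
[8] deliver 1→0 → N0(back v1 [s])
[9] deliver 0→1 → N1(prim v1 [s])
[10] deliver 0→3 → ∅
[11] propose(3,'p') → ∅
[12] deliver 3→0 → ∅
[13] deliver 0→3 → ∅
[14] deliver 3→2 → ∅
[15] deliver 1→0 → ∅
[16] timeout(3) → N3(back v2 [s])
[17] deliver 2→1 → ∅
[18] propose(1,'p') → ∅
[19] deliver 1→2 → N2(back v1 [s])
[20] deliver 2→1 → ∅
[21] deliver 1→0 → N0(back v1 [s,p])

1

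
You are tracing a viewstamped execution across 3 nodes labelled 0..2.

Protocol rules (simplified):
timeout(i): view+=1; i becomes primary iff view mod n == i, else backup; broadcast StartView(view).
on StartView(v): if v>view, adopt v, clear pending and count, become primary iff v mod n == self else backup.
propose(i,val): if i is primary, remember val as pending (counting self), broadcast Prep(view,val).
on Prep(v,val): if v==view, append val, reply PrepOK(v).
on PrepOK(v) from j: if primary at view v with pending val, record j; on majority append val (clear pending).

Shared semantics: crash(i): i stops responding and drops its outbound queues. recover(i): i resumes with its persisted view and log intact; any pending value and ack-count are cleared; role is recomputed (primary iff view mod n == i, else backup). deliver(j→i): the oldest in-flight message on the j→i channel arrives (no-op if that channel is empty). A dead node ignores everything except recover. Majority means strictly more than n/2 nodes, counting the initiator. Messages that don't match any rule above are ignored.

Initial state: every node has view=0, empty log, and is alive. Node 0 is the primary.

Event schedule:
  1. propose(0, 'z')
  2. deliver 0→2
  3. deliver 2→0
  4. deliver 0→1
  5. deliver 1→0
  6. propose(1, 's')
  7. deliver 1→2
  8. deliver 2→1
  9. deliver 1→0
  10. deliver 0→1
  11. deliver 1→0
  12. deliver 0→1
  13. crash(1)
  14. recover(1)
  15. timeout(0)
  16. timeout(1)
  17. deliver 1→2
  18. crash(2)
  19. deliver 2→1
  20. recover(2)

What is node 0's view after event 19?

1

[1] propose(0,'z') → ∅
[2] deliver 0→2 → N2(back v0 [z])
[3] deliver 2→0 → N0(prim v0 [z])
[4] deliver 0→1 → N1(back v0 [z])
[5] deliver 1→0 → ∅
[6] propose(1,'s') → ∅
[7] deliver 1→2 → ∅
[8] deliver 2→1 → ∅
[9] deliver 1→0 → ∅
[10] deliver 0→1 → ∅
[11] deliver 1→0 → ∅
[12] deliver 0→1 → ∅
[13] crash(1) → N1(✗back v0 [z])
[14] recover(1) → N1(back v0 [z])
[15] timeout(0) → N0(back v1 [z])
[16] timeout(1) → N1(prim v1 [z])
[17] deliver 1→2 → N2(back v1 [z])
[18] crash(2) → N2(✗back v1 [z])
[19] deliver 2→1 → ∅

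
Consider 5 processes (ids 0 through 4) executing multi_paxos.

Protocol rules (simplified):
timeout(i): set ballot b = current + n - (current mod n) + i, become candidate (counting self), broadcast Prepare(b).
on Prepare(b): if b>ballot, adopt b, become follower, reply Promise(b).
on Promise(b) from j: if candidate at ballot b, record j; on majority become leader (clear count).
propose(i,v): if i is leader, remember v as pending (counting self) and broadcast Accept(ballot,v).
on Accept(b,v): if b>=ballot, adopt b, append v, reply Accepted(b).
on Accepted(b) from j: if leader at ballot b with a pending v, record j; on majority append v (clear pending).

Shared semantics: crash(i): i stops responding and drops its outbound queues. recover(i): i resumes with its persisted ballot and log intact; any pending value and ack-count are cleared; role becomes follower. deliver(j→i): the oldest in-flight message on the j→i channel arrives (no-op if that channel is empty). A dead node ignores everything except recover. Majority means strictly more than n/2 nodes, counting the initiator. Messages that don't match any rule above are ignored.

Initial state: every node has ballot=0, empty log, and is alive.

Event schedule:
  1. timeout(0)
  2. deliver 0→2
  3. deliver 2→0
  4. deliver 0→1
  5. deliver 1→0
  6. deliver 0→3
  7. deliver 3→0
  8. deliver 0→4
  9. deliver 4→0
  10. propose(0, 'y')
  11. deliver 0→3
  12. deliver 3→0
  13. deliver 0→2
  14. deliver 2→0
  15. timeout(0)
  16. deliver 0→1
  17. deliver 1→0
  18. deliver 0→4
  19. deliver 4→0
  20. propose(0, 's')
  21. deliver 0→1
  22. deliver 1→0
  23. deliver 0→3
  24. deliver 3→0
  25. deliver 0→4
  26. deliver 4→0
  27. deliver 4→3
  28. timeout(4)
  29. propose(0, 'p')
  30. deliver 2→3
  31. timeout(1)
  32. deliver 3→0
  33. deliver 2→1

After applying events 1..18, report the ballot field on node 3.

5

1. timeout(0):  <0:cand b5 ->
2. deliver 0→2:  <2:foll b5 ->
3. deliver 2→0:  nop
4. deliver 0→1:  <1:foll b5 ->
5. deliver 1→0:  <0:lead b5 ->
6. deliver 0→3:  <3:foll b5 ->
7. deliver 3→0:  nop
8. deliver 0→4:  <4:foll b5 ->
9. deliver 4→0:  nop
10. propose(0,'y'):  nop
11. deliver 0→3:  <3:foll b5 y>
12. deliver 3→0:  nop
13. deliver 0→2:  <2:foll b5 y>
14. deliver 2→0:  <0:lead b5 y>
15. timeout(0):  <0:cand b10 y>
16. deliver 0→1:  <1:foll b5 y>
17. deliver 1→0:  nop
18. deliver 0→4:  <4:foll b5 y>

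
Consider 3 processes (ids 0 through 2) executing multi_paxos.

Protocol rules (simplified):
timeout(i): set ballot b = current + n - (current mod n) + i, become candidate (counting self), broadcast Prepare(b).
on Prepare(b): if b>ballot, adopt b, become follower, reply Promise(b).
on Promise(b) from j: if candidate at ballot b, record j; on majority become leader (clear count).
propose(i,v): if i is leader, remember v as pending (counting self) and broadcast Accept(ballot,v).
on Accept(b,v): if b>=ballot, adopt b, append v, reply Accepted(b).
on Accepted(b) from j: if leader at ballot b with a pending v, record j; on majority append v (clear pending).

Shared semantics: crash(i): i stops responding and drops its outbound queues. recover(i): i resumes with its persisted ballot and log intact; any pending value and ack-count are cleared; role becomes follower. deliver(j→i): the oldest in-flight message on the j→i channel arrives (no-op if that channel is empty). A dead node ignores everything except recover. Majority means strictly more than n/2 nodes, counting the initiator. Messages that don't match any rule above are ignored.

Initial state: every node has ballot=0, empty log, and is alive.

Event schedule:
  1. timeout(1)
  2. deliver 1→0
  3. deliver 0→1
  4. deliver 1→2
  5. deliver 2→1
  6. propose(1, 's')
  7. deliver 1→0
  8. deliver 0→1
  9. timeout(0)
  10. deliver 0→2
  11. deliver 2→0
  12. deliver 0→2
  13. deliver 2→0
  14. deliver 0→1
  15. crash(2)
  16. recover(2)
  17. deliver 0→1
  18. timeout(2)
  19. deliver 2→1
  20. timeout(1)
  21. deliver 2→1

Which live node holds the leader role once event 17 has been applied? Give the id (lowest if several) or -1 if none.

step 1 timeout(1): 1={cand,b=4,log=-}
step 2 deliver 1→0: 0={foll,b=4,log=-}
step 3 deliver 0→1: 1={lead,b=4,log=-}
step 4 deliver 1→2: 2={foll,b=4,log=-}
step 5 deliver 2→1: —
step 6 propose(1,'s'): —
step 7 deliver 1→0: 0={foll,b=4,log=s}
step 8 deliver 0→1: 1={lead,b=4,log=s}
step 9 timeout(0): 0={cand,b=6,log=s}
step 10 deliver 0→2: 2={foll,b=6,log=-}
step 11 deliver 2→0: 0={lead,b=6,log=s}
step 12 deliver 0→2: —
step 13 deliver 2→0: —
step 14 deliver 0→1: 1={foll,b=6,log=s}
step 15 crash(2): 2={✗foll,b=6,log=-}
step 16 recover(2): 2={foll,b=6,log=-}
step 17 deliver 0→1: —

0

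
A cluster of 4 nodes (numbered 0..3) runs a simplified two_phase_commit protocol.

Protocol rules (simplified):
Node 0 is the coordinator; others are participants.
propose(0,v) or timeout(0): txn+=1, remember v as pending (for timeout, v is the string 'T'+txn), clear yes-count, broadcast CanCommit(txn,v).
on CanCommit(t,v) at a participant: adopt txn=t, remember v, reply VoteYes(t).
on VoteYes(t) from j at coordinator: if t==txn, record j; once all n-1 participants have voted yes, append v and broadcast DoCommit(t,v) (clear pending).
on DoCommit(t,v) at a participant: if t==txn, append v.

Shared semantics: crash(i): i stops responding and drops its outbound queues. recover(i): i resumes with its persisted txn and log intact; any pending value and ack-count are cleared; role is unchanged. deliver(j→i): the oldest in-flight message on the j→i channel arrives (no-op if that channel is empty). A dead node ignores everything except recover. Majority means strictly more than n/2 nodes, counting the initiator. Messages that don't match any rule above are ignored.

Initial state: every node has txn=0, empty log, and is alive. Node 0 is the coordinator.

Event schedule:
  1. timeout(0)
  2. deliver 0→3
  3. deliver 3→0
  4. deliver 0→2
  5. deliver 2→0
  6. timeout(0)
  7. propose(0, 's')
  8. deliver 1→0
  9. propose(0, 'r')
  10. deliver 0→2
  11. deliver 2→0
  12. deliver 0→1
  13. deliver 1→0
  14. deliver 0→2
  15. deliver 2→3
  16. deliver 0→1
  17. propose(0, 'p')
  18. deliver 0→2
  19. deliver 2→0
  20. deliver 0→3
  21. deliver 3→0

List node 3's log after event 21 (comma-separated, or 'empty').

e1 timeout(0): 0[coor,t=1,-]
e2 deliver 0→3: 3[part,t=1,-]
e3 deliver 3→0: ·
e4 deliver 0→2: 2[part,t=1,-]
e5 deliver 2→0: ·
e6 timeout(0): 0[coor,t=2,-]
e7 propose(0,'s'): 0[coor,t=3,-]
e8 deliver 1→0: ·
e9 propose(0,'r'): 0[coor,t=4,-]
e10 deliver 0→2: 2[part,t=2,-]
e11 deliver 2→0: ·
e12 deliver 0→1: 1[part,t=1,-]
e13 deliver 1→0: ·
e14 deliver 0→2: 2[part,t=3,-]
e15 deliver 2→3: ·
e16 deliver 0→1: 1[part,t=2,-]
e17 propose(0,'p'): 0[coor,t=5,-]
e18 deliver 0→2: 2[part,t=4,-]
e19 deliver 2→0: ·
e20 deliver 0→3: 3[part,t=2,-]
e21 deliver 3→0: ·

empty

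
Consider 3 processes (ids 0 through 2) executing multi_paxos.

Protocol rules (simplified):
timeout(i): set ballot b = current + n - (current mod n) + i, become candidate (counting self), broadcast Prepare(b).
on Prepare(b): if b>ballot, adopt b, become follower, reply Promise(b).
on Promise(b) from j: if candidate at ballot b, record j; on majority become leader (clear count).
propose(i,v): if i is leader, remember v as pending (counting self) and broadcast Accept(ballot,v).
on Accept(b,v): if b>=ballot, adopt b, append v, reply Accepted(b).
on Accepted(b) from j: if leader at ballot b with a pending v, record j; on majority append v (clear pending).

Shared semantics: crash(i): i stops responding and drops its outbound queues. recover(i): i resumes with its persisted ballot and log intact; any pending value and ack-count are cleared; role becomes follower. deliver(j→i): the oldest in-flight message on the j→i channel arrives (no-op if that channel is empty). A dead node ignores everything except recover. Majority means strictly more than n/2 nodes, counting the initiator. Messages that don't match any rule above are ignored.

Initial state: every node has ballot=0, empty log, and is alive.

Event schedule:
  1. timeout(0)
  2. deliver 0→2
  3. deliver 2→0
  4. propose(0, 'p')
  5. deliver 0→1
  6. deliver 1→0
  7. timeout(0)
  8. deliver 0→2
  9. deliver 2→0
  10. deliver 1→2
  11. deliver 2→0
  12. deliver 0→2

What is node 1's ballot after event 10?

3

e1 timeout(0): 0[cand,b=3,-]
e2 deliver 0→2: 2[foll,b=3,-]
e3 deliver 2→0: 0[lead,b=3,-]
e4 propose(0,'p'): ·
e5 deliver 0→1: 1[foll,b=3,-]
e6 deliver 1→0: ·
e7 timeout(0): 0[cand,b=6,-]
e8 deliver 0→2: 2[foll,b=3,p]
e9 deliver 2→0: ·
e10 deliver 1→2: ·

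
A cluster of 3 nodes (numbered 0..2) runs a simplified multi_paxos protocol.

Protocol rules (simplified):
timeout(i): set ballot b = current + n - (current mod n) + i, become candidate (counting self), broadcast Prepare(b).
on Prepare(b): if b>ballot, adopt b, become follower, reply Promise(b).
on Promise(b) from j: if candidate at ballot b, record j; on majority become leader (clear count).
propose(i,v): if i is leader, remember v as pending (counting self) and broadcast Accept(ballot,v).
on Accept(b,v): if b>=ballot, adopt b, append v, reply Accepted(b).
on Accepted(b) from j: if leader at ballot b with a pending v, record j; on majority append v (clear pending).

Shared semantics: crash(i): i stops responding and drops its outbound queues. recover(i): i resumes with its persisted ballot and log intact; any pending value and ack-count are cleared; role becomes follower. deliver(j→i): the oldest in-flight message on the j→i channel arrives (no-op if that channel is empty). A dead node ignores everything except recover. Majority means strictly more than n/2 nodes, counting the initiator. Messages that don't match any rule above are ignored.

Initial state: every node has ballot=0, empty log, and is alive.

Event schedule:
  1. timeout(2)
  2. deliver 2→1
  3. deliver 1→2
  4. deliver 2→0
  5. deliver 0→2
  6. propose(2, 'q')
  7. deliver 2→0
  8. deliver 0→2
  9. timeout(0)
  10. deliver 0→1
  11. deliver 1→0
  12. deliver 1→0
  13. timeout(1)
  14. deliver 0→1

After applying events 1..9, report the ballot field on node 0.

6

1. timeout(2):  <2:cand b5 ->
2. deliver 2→1:  <1:foll b5 ->
3. deliver 1→2:  <2:lead b5 ->
4. deliver 2→0:  <0:foll b5 ->
5. deliver 0→2:  nop
6. propose(2,'q'):  nop
7. deliver 2→0:  <0:foll b5 q>
8. deliver 0→2:  <2:lead b5 q>
9. timeout(0):  <0:cand b6 q>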